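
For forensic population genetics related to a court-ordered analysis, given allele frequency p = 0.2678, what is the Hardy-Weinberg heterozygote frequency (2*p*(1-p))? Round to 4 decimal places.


Hardy-Weinberg heterozygote frequency:
q = 1 - p = 1 - 0.2678 = 0.7322
2pq = 2 * 0.2678 * 0.7322 = 0.3922

0.3922


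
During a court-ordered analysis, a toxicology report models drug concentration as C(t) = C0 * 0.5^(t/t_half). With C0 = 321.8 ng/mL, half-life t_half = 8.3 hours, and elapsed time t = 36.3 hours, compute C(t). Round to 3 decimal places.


Drug concentration decay:
Number of half-lives = t / t_half = 36.3 / 8.3 = 4.373494
Decay factor = 0.5^4.373494 = 0.04824442
C(t) = 321.8 * 0.04824442 = 15.525 ng/mL

15.525


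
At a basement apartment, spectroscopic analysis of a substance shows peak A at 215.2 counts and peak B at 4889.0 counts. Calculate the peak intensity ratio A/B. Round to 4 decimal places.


Spectral peak ratio:
Peak A = 215.2 counts
Peak B = 4889.0 counts
Ratio = 215.2 / 4889.0 = 0.0440

0.0440


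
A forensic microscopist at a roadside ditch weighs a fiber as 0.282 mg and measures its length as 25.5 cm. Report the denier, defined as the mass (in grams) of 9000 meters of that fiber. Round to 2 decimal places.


Denier calculation:
Mass in grams = 0.282 mg / 1000 = 0.000282 g
Length in meters = 25.5 cm / 100 = 0.255 m
Linear density = mass / length = 0.000282 / 0.255 = 0.00110588 g/m
Denier = (g/m) * 9000 = 0.00110588 * 9000 = 9.95

9.95


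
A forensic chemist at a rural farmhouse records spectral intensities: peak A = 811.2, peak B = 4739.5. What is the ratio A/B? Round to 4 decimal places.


Spectral peak ratio:
Peak A = 811.2 counts
Peak B = 4739.5 counts
Ratio = 811.2 / 4739.5 = 0.1712

0.1712


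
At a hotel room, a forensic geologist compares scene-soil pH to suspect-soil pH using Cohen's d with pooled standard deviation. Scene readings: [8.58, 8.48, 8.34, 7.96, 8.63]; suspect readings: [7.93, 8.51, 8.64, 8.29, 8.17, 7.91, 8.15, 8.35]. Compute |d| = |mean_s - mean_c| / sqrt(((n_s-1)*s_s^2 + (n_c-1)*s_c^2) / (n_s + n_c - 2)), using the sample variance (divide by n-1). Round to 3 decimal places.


Pooled-variance Cohen's d for soil pH comparison:
Scene mean = 41.99 / 5 = 8.398
Suspect mean = 65.95 / 8 = 8.24375
Scene sample variance s_s^2 = 0.07222
Suspect sample variance s_c^2 = 0.066484
Pooled variance = ((n_s-1)*s_s^2 + (n_c-1)*s_c^2) / (n_s + n_c - 2) = 0.06857
Pooled SD = sqrt(0.06857) = 0.261859
Mean difference = 0.15425
|d| = |0.15425| / 0.261859 = 0.589

0.589


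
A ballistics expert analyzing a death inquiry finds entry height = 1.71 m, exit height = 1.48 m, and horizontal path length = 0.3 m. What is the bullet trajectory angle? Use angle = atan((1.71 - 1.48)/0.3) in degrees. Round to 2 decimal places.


Bullet trajectory angle:
Height difference = 1.71 - 1.48 = 0.23 m
angle = atan(0.23 / 0.3)
angle = atan(0.766667)
angle = 37.48 degrees

37.48


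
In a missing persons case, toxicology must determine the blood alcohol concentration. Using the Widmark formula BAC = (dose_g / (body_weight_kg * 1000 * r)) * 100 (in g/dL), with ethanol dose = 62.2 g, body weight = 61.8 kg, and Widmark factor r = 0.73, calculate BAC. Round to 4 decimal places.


Applying the Widmark formula:
BAC = (dose_g / (body_wt * 1000 * r)) * 100
Denominator = 61.8 * 1000 * 0.73 = 45114
BAC = (62.2 / 45114) * 100
BAC = 0.1379 g/dL

0.1379


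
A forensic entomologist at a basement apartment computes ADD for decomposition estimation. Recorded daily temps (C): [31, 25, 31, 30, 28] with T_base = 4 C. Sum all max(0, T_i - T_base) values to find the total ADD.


Computing ADD day by day:
Day 1: max(0, 31 - 4) = 27
Day 2: max(0, 25 - 4) = 21
Day 3: max(0, 31 - 4) = 27
Day 4: max(0, 30 - 4) = 26
Day 5: max(0, 28 - 4) = 24
Total ADD = 125

125


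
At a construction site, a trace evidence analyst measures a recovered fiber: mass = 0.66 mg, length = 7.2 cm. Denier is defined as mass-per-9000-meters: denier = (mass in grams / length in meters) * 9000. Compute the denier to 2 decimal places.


Denier calculation:
Mass in grams = 0.66 mg / 1000 = 0.00066 g
Length in meters = 7.2 cm / 100 = 0.072 m
Linear density = mass / length = 0.00066 / 0.072 = 0.00916667 g/m
Denier = (g/m) * 9000 = 0.00916667 * 9000 = 82.50

82.50


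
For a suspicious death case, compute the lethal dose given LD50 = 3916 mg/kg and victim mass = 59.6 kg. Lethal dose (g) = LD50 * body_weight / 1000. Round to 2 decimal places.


Lethal dose calculation:
Lethal dose = LD50 * body_weight / 1000
= 3916 * 59.6 / 1000
= 233393.6 / 1000
= 233.39 g

233.39


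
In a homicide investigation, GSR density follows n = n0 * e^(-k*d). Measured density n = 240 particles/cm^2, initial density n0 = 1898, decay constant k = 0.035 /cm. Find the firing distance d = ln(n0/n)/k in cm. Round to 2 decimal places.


GSR distance calculation:
n0/n = 1898 / 240 = 7.908333
ln(n0/n) = 2.067917
d = 2.067917 / 0.035 = 59.08 cm

59.08


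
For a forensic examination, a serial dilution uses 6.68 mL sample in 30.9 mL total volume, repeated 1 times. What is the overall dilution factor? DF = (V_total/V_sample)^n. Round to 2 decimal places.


Dilution factor calculation:
Single dilution = V_total / V_sample = 30.9 / 6.68 ≈ 4.625749
Number of dilutions = 1
Total DF = (30.9 / 6.68)^1 (full precision, rounded at the end) = 4.63

4.63


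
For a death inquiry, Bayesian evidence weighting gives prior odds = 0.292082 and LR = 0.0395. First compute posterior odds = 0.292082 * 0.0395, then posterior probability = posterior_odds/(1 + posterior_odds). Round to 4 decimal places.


Bayesian evidence evaluation:
Posterior odds = prior_odds * LR = 0.292082 * 0.0395 = 0.01153724
Posterior probability = posterior_odds / (1 + posterior_odds)
= 0.01153724 / (1 + 0.01153724)
= 0.01153724 / 1.01153724
= 0.0114

0.0114


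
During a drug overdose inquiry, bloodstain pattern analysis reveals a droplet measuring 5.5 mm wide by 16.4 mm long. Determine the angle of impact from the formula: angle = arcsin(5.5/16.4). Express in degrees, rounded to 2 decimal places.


Blood spatter impact angle calculation:
width / length = 5.5 / 16.4 = 0.335366
angle = arcsin(0.335366)
angle = 19.59 degrees

19.59


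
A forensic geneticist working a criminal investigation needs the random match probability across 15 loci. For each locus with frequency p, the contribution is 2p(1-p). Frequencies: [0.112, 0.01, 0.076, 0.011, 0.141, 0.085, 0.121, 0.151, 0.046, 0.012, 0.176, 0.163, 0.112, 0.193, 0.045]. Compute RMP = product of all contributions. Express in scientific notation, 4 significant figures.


Computing RMP for 15 loci:
Locus 1: 2 * 0.112 * 0.888 = 0.198912
Locus 2: 2 * 0.01 * 0.99 = 0.0198
Locus 3: 2 * 0.076 * 0.924 = 0.140448
Locus 4: 2 * 0.011 * 0.989 = 0.021758
Locus 5: 2 * 0.141 * 0.859 = 0.242238
Locus 6: 2 * 0.085 * 0.915 = 0.15555
Locus 7: 2 * 0.121 * 0.879 = 0.212718
Locus 8: 2 * 0.151 * 0.849 = 0.256398
Locus 9: 2 * 0.046 * 0.954 = 0.087768
Locus 10: 2 * 0.012 * 0.988 = 0.023712
Locus 11: 2 * 0.176 * 0.824 = 0.290048
Locus 12: 2 * 0.163 * 0.837 = 0.272862
Locus 13: 2 * 0.112 * 0.888 = 0.198912
Locus 14: 2 * 0.193 * 0.807 = 0.311502
Locus 15: 2 * 0.045 * 0.955 = 0.08595
RMP = 2.170e-14

2.170e-14


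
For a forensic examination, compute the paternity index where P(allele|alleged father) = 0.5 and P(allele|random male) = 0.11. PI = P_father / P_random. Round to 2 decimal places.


Paternity Index calculation:
PI = P(allele|father) / P(allele|random)
PI = 0.5 / 0.11
PI = 4.55

4.55


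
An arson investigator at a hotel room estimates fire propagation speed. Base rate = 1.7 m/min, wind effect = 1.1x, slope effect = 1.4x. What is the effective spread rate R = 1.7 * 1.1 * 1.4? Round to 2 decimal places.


Fire spread rate calculation:
R = R0 * wind_factor * slope_factor
= 1.7 * 1.1 * 1.4
= 1.87 * 1.4
= 2.62 m/min

2.62


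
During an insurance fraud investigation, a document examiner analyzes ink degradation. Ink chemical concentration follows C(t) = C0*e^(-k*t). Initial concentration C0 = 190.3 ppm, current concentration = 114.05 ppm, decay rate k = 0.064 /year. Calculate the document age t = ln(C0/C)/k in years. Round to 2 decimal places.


Document age estimation:
C0/C = 190.3 / 114.05 = 1.668566
ln(C0/C) = 0.511965
t = 0.511965 / 0.064 = 8.00 years

8.00


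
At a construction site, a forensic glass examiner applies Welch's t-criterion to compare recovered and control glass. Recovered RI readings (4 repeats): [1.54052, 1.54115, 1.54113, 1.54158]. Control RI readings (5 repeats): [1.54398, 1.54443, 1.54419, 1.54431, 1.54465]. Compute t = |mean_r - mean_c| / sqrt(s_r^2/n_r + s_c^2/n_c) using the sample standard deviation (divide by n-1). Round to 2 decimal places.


Welch's t-criterion for glass RI comparison:
Recovered mean = sum / n_r = 6.16438 / 4 = 1.541095
Control mean = sum / n_c = 7.72156 / 5 = 1.544312
Recovered sample variance s_r^2 = 1.90033e-07
Control sample variance s_c^2 = 6.332e-08
Welch SE (unpooled) = sqrt(s_r^2/n_r + s_c^2/n_c) = sqrt(4.75083e-08 + 1.2664e-08) = sqrt(6.01723e-08) = 0.0002453
|mean_r - mean_c| = 0.003217
t = 0.003217 / 0.0002453 = 13.11

13.11


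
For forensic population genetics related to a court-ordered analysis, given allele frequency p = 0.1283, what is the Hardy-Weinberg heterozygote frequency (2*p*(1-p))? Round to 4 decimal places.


Hardy-Weinberg heterozygote frequency:
q = 1 - p = 1 - 0.1283 = 0.8717
2pq = 2 * 0.1283 * 0.8717 = 0.2237

0.2237


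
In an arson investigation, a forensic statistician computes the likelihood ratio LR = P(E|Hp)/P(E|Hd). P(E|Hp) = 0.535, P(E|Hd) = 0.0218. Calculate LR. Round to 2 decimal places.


Likelihood ratio calculation:
LR = P(E|Hp) / P(E|Hd)
LR = 0.535 / 0.0218
LR = 24.54

24.54


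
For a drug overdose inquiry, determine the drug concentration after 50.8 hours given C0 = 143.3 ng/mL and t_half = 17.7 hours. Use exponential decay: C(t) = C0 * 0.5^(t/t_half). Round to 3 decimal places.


Drug concentration decay:
Number of half-lives = t / t_half = 50.8 / 17.7 = 2.870056
Decay factor = 0.5^2.870056 = 0.1367814
C(t) = 143.3 * 0.1367814 = 19.601 ng/mL

19.601


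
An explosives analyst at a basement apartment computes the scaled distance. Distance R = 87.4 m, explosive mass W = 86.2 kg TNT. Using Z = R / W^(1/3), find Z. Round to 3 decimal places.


Scaled distance calculation:
W^(1/3) = 86.2^(1/3) = 4.417424
Z = R / W^(1/3) = 87.4 / 4.417424
Z = 19.785 m/kg^(1/3)

19.785


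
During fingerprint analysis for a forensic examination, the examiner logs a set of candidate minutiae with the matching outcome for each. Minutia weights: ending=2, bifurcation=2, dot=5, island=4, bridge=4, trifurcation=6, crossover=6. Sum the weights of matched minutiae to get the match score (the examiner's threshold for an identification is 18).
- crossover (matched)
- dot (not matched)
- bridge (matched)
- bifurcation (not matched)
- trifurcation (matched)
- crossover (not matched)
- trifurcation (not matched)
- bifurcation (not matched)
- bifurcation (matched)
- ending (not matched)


Weighted minutiae match score:
  crossover: matched, +6 (running total 6)
  dot: not matched, +0
  bridge: matched, +4 (running total 10)
  bifurcation: not matched, +0
  trifurcation: matched, +6 (running total 16)
  crossover: not matched, +0
  trifurcation: not matched, +0
  bifurcation: not matched, +0
  bifurcation: matched, +2 (running total 18)
  ending: not matched, +0
Total score = 18
Threshold = 18; verdict = identification

18


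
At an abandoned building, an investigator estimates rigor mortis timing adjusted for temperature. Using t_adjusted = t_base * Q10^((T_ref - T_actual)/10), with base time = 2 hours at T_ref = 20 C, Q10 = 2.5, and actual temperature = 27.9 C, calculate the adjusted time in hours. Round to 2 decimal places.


Rigor mortis time adjustment:
Exponent = (T_ref - T_actual) / 10 = (20 - 27.9) / 10 = -0.79
Q10 factor = 2.5^-0.79 = 0.48487
t_adjusted = 2 * 0.48487 = 0.97 hours

0.97


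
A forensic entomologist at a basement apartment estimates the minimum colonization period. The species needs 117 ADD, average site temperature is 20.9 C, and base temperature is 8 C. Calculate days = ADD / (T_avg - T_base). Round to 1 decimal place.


Insect development time:
Effective temperature = avg_temp - T_base = 20.9 - 8 = 12.9 C
Days = ADD / effective_temp = 117 / 12.9 = 9.1 days

9.1


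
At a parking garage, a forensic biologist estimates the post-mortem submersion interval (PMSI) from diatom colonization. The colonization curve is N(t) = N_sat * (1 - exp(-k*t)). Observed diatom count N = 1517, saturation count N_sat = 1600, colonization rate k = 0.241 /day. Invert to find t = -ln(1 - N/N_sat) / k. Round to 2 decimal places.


PMSI from diatom colonization curve:
N / N_sat = 1517 / 1600 = 0.948125
1 - N/N_sat = 0.051875
ln(1 - N/N_sat) = -2.958918
t = -ln(1 - N/N_sat) / k = -(-2.958918) / 0.241 = 12.28 days

12.28


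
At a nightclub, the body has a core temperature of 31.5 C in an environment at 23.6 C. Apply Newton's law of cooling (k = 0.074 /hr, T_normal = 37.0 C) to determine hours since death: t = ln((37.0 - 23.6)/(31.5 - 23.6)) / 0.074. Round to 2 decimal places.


Using Newton's law of cooling:
t = ln((T_normal - T_ambient) / (T_body - T_ambient)) / k
T_normal - T_ambient = 13.4
T_body - T_ambient = 7.9
Ratio = 1.696203
ln(ratio) = 0.528392
t = 0.528392 / 0.074 = 7.14 hours

7.14


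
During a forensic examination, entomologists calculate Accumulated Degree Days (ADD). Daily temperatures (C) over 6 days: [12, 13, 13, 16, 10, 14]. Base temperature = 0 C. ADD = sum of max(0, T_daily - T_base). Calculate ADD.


Computing ADD day by day:
Day 1: max(0, 12 - 0) = 12
Day 2: max(0, 13 - 0) = 13
Day 3: max(0, 13 - 0) = 13
Day 4: max(0, 16 - 0) = 16
Day 5: max(0, 10 - 0) = 10
Day 6: max(0, 14 - 0) = 14
Total ADD = 78

78


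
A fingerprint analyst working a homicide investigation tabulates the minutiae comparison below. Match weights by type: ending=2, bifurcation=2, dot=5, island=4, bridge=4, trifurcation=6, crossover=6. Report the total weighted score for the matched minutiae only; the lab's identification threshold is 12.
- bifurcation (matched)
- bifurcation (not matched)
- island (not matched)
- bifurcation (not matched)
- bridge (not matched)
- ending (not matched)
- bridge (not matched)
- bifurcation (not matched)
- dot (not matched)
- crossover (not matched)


Weighted minutiae match score:
  bifurcation: matched, +2 (running total 2)
  bifurcation: not matched, +0
  island: not matched, +0
  bifurcation: not matched, +0
  bridge: not matched, +0
  ending: not matched, +0
  bridge: not matched, +0
  bifurcation: not matched, +0
  dot: not matched, +0
  crossover: not matched, +0
Total score = 2
Threshold = 12; verdict = inconclusive

2


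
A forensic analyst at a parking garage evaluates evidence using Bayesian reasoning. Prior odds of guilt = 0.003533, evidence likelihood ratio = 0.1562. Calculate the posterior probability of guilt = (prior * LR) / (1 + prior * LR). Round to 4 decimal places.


Bayesian evidence evaluation:
Posterior odds = prior_odds * LR = 0.003533 * 0.1562 = 0.0005518546
Posterior probability = posterior_odds / (1 + posterior_odds)
= 0.0005518546 / (1 + 0.0005518546)
= 0.0005518546 / 1.0005518546
= 0.0006

0.0006


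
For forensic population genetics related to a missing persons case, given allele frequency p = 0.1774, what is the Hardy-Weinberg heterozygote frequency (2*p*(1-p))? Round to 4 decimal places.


Hardy-Weinberg heterozygote frequency:
q = 1 - p = 1 - 0.1774 = 0.8226
2pq = 2 * 0.1774 * 0.8226 = 0.2919

0.2919


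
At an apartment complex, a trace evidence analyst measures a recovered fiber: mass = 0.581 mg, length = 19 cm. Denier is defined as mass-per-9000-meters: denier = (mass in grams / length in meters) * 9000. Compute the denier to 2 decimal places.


Denier calculation:
Mass in grams = 0.581 mg / 1000 = 0.000581 g
Length in meters = 19 cm / 100 = 0.19 m
Linear density = mass / length = 0.000581 / 0.19 = 0.00305789 g/m
Denier = (g/m) * 9000 = 0.00305789 * 9000 = 27.52

27.52


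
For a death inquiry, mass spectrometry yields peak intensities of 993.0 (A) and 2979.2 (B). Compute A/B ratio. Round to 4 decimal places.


Spectral peak ratio:
Peak A = 993.0 counts
Peak B = 2979.2 counts
Ratio = 993.0 / 2979.2 = 0.3333

0.3333


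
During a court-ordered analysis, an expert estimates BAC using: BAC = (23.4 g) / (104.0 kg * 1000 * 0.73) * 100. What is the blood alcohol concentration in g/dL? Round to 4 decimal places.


Applying the Widmark formula:
BAC = (dose_g / (body_wt * 1000 * r)) * 100
Denominator = 104.0 * 1000 * 0.73 = 75920
BAC = (23.4 / 75920) * 100
BAC = 0.0308 g/dL

0.0308


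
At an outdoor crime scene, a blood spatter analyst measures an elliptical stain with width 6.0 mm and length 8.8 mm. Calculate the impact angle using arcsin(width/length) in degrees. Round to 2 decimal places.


Blood spatter impact angle calculation:
width / length = 6.0 / 8.8 = 0.681818
angle = arcsin(0.681818)
angle = 42.99 degrees

42.99


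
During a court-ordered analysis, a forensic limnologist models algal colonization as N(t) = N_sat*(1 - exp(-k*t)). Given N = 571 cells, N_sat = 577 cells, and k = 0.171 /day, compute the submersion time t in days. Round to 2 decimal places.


PMSI from diatom colonization curve:
N / N_sat = 571 / 577 = 0.989601
1 - N/N_sat = 0.010399
ln(1 - N/N_sat) = -4.566046
t = -ln(1 - N/N_sat) / k = -(-4.566046) / 0.171 = 26.70 days

26.70


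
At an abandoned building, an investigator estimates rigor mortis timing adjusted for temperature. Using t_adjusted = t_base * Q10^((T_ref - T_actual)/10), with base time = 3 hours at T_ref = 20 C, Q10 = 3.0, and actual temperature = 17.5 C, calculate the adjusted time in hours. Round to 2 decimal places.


Rigor mortis time adjustment:
Exponent = (T_ref - T_actual) / 10 = (20 - 17.5) / 10 = 0.25
Q10 factor = 3.0^0.25 = 1.31607
t_adjusted = 3 * 1.31607 = 3.95 hours

3.95


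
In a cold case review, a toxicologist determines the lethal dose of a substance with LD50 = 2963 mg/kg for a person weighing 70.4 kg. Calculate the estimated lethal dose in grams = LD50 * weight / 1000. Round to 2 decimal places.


Lethal dose calculation:
Lethal dose = LD50 * body_weight / 1000
= 2963 * 70.4 / 1000
= 208595.2 / 1000
= 208.60 g

208.60


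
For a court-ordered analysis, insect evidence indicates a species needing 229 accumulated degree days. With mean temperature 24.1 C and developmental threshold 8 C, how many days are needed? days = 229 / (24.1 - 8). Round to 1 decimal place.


Insect development time:
Effective temperature = avg_temp - T_base = 24.1 - 8 = 16.1 C
Days = ADD / effective_temp = 229 / 16.1 = 14.2 days

14.2


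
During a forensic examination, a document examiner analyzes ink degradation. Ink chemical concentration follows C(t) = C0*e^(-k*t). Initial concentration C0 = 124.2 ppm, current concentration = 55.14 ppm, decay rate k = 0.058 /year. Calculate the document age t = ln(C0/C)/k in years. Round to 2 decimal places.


Document age estimation:
C0/C = 124.2 / 55.14 = 2.252448
ln(C0/C) = 0.812018
t = 0.812018 / 0.058 = 14.00 years

14.00


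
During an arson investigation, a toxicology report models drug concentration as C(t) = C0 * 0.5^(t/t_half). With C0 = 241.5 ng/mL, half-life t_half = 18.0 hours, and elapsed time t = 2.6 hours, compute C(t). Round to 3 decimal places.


Drug concentration decay:
Number of half-lives = t / t_half = 2.6 / 18.0 = 0.144444
Decay factor = 0.5^0.144444 = 0.90472798
C(t) = 241.5 * 0.90472798 = 218.492 ng/mL

218.492


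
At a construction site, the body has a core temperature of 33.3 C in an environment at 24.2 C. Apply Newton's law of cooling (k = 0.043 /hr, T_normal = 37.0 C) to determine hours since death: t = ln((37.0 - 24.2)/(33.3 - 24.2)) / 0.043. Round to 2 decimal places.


Using Newton's law of cooling:
t = ln((T_normal - T_ambient) / (T_body - T_ambient)) / k
T_normal - T_ambient = 12.8
T_body - T_ambient = 9.1
Ratio = 1.406593
ln(ratio) = 0.34117
t = 0.34117 / 0.043 = 7.93 hours

7.93


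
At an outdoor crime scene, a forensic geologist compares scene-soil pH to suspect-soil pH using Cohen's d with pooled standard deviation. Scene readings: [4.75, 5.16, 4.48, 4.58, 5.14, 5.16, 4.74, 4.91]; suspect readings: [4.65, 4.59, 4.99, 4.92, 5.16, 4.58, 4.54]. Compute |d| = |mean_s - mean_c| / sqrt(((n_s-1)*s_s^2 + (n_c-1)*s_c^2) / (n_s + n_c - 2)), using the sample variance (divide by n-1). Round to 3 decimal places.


Pooled-variance Cohen's d for soil pH comparison:
Scene mean = 38.92 / 8 = 4.865
Suspect mean = 33.43 / 7 = 4.775714
Scene sample variance s_s^2 = 0.072857
Suspect sample variance s_c^2 = 0.059762
Pooled variance = ((n_s-1)*s_s^2 + (n_c-1)*s_c^2) / (n_s + n_c - 2) = 0.066813
Pooled SD = sqrt(0.066813) = 0.258482
Mean difference = 0.089286
|d| = |0.089286| / 0.258482 = 0.345

0.345


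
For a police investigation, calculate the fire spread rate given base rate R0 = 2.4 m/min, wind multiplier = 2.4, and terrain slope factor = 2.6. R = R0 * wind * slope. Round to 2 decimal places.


Fire spread rate calculation:
R = R0 * wind_factor * slope_factor
= 2.4 * 2.4 * 2.6
= 5.76 * 2.6
= 14.98 m/min

14.98


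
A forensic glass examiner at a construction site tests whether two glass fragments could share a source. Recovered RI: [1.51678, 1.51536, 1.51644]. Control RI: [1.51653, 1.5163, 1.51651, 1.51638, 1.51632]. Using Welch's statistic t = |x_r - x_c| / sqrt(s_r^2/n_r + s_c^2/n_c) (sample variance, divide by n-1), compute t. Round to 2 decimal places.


Welch's t-criterion for glass RI comparison:
Recovered mean = sum / n_r = 4.54858 / 3 = 1.5161933
Control mean = sum / n_c = 7.58204 / 5 = 1.516408
Recovered sample variance s_r^2 = 5.49733e-07
Control sample variance s_c^2 = 1.137e-08
Welch SE (unpooled) = sqrt(s_r^2/n_r + s_c^2/n_c) = sqrt(1.83244e-07 + 2.274e-09) = sqrt(1.85518e-07) = 0.000430718
|mean_r - mean_c| = 0.000214667
t = 0.000214667 / 0.000430718 = 0.50

0.50


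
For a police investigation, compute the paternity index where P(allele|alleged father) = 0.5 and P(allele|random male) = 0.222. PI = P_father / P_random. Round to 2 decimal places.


Paternity Index calculation:
PI = P(allele|father) / P(allele|random)
PI = 0.5 / 0.222
PI = 2.25

2.25


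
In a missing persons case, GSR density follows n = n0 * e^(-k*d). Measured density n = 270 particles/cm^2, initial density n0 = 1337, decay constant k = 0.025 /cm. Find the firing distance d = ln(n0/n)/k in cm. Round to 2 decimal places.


GSR distance calculation:
n0/n = 1337 / 270 = 4.951852
ln(n0/n) = 1.599762
d = 1.599762 / 0.025 = 63.99 cm

63.99


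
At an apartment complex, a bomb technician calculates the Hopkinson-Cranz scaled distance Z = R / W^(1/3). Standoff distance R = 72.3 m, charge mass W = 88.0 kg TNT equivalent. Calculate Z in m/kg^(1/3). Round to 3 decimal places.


Scaled distance calculation:
W^(1/3) = 88.0^(1/3) = 4.44796
Z = R / W^(1/3) = 72.3 / 4.44796
Z = 16.255 m/kg^(1/3)

16.255


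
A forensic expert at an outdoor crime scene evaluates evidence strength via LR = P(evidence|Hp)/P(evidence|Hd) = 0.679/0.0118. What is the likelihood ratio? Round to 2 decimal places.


Likelihood ratio calculation:
LR = P(E|Hp) / P(E|Hd)
LR = 0.679 / 0.0118
LR = 57.54

57.54


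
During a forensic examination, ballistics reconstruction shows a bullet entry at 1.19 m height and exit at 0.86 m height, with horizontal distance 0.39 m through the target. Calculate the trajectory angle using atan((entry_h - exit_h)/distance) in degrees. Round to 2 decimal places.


Bullet trajectory angle:
Height difference = 1.19 - 0.86 = 0.33 m
angle = atan(0.33 / 0.39)
angle = atan(0.846154)
angle = 40.24 degrees

40.24


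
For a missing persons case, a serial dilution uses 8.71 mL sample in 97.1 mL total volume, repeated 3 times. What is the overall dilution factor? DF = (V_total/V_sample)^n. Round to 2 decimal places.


Dilution factor calculation:
Single dilution = V_total / V_sample = 97.1 / 8.71 ≈ 11.148106
Number of dilutions = 3
Total DF = (97.1 / 8.71)^3 (full precision, rounded at the end) = 1385.49

1385.49


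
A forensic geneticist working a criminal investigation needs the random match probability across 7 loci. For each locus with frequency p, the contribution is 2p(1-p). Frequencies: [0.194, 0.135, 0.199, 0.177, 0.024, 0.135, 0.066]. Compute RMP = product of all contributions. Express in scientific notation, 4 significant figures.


Computing RMP for 7 loci:
Locus 1: 2 * 0.194 * 0.806 = 0.312728
Locus 2: 2 * 0.135 * 0.865 = 0.23355
Locus 3: 2 * 0.199 * 0.801 = 0.318798
Locus 4: 2 * 0.177 * 0.823 = 0.291342
Locus 5: 2 * 0.024 * 0.976 = 0.046848
Locus 6: 2 * 0.135 * 0.865 = 0.23355
Locus 7: 2 * 0.066 * 0.934 = 0.123288
RMP = 9.151e-06

9.151e-06


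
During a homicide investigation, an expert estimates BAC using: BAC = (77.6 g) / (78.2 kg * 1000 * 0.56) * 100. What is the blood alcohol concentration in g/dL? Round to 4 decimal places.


Applying the Widmark formula:
BAC = (dose_g / (body_wt * 1000 * r)) * 100
Denominator = 78.2 * 1000 * 0.56 = 43792
BAC = (77.6 / 43792) * 100
BAC = 0.1772 g/dL

0.1772


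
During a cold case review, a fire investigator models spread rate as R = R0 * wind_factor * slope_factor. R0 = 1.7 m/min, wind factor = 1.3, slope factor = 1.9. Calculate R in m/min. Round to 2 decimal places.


Fire spread rate calculation:
R = R0 * wind_factor * slope_factor
= 1.7 * 1.3 * 1.9
= 2.21 * 1.9
= 4.20 m/min

4.20


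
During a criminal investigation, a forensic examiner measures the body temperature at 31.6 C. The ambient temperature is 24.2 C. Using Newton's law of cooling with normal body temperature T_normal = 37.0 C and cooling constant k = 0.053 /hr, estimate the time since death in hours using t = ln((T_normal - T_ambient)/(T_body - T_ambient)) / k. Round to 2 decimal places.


Using Newton's law of cooling:
t = ln((T_normal - T_ambient) / (T_body - T_ambient)) / k
T_normal - T_ambient = 12.8
T_body - T_ambient = 7.4
Ratio = 1.72973
ln(ratio) = 0.547965
t = 0.547965 / 0.053 = 10.34 hours

10.34


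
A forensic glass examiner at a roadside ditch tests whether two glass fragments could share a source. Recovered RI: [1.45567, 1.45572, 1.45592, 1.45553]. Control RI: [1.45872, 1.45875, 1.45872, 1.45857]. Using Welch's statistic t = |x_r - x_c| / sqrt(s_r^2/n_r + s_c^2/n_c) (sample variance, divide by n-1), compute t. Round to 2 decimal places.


Welch's t-criterion for glass RI comparison:
Recovered mean = sum / n_r = 5.82284 / 4 = 1.45571
Control mean = sum / n_c = 5.83476 / 4 = 1.45869
Recovered sample variance s_r^2 = 2.60667e-08
Control sample variance s_c^2 = 6.6e-09
Welch SE (unpooled) = sqrt(s_r^2/n_r + s_c^2/n_c) = sqrt(6.51667e-09 + 1.65e-09) = sqrt(8.16667e-09) = 9.03696e-05
|mean_r - mean_c| = 0.00298
t = 0.00298 / 9.03696e-05 = 32.98

32.98


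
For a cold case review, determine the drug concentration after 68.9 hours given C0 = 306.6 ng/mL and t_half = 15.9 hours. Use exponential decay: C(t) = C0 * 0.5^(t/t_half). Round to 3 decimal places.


Drug concentration decay:
Number of half-lives = t / t_half = 68.9 / 15.9 = 4.333333
Decay factor = 0.5^4.333333 = 0.04960629
C(t) = 306.6 * 0.04960629 = 15.209 ng/mL

15.209


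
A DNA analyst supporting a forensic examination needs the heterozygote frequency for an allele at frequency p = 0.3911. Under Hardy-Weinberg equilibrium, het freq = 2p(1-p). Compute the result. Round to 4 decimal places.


Hardy-Weinberg heterozygote frequency:
q = 1 - p = 1 - 0.3911 = 0.6089
2pq = 2 * 0.3911 * 0.6089 = 0.4763

0.4763


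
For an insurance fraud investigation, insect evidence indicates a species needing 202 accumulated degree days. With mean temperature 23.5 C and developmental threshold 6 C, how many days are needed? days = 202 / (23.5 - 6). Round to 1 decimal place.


Insect development time:
Effective temperature = avg_temp - T_base = 23.5 - 6 = 17.5 C
Days = ADD / effective_temp = 202 / 17.5 = 11.5 days

11.5


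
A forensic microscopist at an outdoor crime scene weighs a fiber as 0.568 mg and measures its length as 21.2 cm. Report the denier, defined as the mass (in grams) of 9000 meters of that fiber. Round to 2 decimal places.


Denier calculation:
Mass in grams = 0.568 mg / 1000 = 0.000568 g
Length in meters = 21.2 cm / 100 = 0.212 m
Linear density = mass / length = 0.000568 / 0.212 = 0.00267925 g/m
Denier = (g/m) * 9000 = 0.00267925 * 9000 = 24.11

24.11


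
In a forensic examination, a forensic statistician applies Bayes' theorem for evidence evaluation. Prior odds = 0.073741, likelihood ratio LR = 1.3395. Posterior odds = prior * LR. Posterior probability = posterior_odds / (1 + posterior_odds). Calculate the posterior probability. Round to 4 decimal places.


Bayesian evidence evaluation:
Posterior odds = prior_odds * LR = 0.073741 * 1.3395 = 0.09877607
Posterior probability = posterior_odds / (1 + posterior_odds)
= 0.09877607 / (1 + 0.09877607)
= 0.09877607 / 1.09877607
= 0.0899

0.0899


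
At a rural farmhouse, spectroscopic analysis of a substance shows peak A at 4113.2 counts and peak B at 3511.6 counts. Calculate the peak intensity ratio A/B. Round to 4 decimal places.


Spectral peak ratio:
Peak A = 4113.2 counts
Peak B = 3511.6 counts
Ratio = 4113.2 / 3511.6 = 1.1713

1.1713


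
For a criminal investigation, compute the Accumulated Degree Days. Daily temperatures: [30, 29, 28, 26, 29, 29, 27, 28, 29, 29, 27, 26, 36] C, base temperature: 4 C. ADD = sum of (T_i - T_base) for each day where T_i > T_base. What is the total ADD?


Computing ADD day by day:
Day 1: max(0, 30 - 4) = 26
Day 2: max(0, 29 - 4) = 25
Day 3: max(0, 28 - 4) = 24
Day 4: max(0, 26 - 4) = 22
Day 5: max(0, 29 - 4) = 25
Day 6: max(0, 29 - 4) = 25
Day 7: max(0, 27 - 4) = 23
Day 8: max(0, 28 - 4) = 24
Day 9: max(0, 29 - 4) = 25
Day 10: max(0, 29 - 4) = 25
Day 11: max(0, 27 - 4) = 23
Day 12: max(0, 26 - 4) = 22
Day 13: max(0, 36 - 4) = 32
Total ADD = 321

321


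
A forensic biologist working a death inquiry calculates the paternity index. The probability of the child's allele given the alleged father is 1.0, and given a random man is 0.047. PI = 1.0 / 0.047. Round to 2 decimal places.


Paternity Index calculation:
PI = P(allele|father) / P(allele|random)
PI = 1.0 / 0.047
PI = 21.28

21.28


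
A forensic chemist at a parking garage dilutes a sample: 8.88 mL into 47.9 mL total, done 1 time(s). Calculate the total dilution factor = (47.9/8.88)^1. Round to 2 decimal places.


Dilution factor calculation:
Single dilution = V_total / V_sample = 47.9 / 8.88 ≈ 5.394144
Number of dilutions = 1
Total DF = (47.9 / 8.88)^1 (full precision, rounded at the end) = 5.39

5.39


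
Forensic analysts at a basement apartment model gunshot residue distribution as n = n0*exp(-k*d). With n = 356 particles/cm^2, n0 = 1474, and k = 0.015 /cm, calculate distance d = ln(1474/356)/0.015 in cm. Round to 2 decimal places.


GSR distance calculation:
n0/n = 1474 / 356 = 4.140449
ln(n0/n) = 1.420804
d = 1.420804 / 0.015 = 94.72 cm

94.72


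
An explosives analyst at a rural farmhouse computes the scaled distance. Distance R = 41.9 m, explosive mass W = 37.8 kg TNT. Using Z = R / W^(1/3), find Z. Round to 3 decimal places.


Scaled distance calculation:
W^(1/3) = 37.8^(1/3) = 3.356067
Z = R / W^(1/3) = 41.9 / 3.356067
Z = 12.485 m/kg^(1/3)

12.485


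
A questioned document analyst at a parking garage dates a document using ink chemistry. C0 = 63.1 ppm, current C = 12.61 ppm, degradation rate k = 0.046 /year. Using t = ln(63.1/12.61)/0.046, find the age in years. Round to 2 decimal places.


Document age estimation:
C0/C = 63.1 / 12.61 = 5.003965
ln(C0/C) = 1.610231
t = 1.610231 / 0.046 = 35.01 years

35.01


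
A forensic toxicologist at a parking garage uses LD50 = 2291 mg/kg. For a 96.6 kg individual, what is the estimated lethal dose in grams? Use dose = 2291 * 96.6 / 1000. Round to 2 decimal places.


Lethal dose calculation:
Lethal dose = LD50 * body_weight / 1000
= 2291 * 96.6 / 1000
= 221310.6 / 1000
= 221.31 g

221.31


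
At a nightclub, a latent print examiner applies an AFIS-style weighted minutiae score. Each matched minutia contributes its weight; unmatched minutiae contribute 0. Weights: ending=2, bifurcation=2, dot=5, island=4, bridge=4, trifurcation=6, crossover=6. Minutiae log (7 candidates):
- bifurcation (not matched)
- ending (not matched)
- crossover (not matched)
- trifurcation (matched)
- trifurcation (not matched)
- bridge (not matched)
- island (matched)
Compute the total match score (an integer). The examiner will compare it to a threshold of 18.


Weighted minutiae match score:
  bifurcation: not matched, +0
  ending: not matched, +0
  crossover: not matched, +0
  trifurcation: matched, +6 (running total 6)
  trifurcation: not matched, +0
  bridge: not matched, +0
  island: matched, +4 (running total 10)
Total score = 10
Threshold = 18; verdict = inconclusive

10


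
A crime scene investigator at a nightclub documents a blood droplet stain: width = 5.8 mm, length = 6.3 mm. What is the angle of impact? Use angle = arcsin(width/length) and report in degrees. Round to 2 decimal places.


Blood spatter impact angle calculation:
width / length = 5.8 / 6.3 = 0.920635
angle = arcsin(0.920635)
angle = 67.02 degrees

67.02


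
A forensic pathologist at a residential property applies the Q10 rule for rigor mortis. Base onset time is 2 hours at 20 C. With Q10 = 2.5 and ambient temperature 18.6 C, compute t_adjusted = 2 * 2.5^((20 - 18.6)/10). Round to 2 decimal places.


Rigor mortis time adjustment:
Exponent = (T_ref - T_actual) / 10 = (20 - 18.6) / 10 = 0.14
Q10 factor = 2.5^0.14 = 1.13687
t_adjusted = 2 * 1.13687 = 2.27 hours

2.27


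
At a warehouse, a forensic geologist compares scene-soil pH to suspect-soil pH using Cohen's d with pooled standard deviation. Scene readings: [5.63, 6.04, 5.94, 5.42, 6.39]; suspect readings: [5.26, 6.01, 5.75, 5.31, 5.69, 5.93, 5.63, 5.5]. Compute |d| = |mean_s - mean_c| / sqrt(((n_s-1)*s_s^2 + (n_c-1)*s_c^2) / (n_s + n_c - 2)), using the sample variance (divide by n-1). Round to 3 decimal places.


Pooled-variance Cohen's d for soil pH comparison:
Scene mean = 29.42 / 5 = 5.884
Suspect mean = 45.08 / 8 = 5.635
Scene sample variance s_s^2 = 0.14083
Suspect sample variance s_c^2 = 0.072629
Pooled variance = ((n_s-1)*s_s^2 + (n_c-1)*s_c^2) / (n_s + n_c - 2) = 0.097429
Pooled SD = sqrt(0.097429) = 0.312136
Mean difference = 0.249
|d| = |0.249| / 0.312136 = 0.798

0.798


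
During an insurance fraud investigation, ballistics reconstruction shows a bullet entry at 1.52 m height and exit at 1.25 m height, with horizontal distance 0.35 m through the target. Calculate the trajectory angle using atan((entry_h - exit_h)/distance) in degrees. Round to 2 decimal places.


Bullet trajectory angle:
Height difference = 1.52 - 1.25 = 0.27 m
angle = atan(0.27 / 0.35)
angle = atan(0.771429)
angle = 37.65 degrees

37.65


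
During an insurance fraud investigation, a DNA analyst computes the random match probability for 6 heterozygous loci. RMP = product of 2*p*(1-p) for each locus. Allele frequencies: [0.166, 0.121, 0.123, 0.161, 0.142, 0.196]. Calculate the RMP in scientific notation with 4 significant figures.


Computing RMP for 6 loci:
Locus 1: 2 * 0.166 * 0.834 = 0.276888
Locus 2: 2 * 0.121 * 0.879 = 0.212718
Locus 3: 2 * 0.123 * 0.877 = 0.215742
Locus 4: 2 * 0.161 * 0.839 = 0.270158
Locus 5: 2 * 0.142 * 0.858 = 0.243672
Locus 6: 2 * 0.196 * 0.804 = 0.315168
RMP = 2.636e-04

2.636e-04


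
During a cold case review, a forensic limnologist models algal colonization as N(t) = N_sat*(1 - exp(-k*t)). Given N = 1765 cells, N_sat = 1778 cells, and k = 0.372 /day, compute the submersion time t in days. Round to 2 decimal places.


PMSI from diatom colonization curve:
N / N_sat = 1765 / 1778 = 0.992688
1 - N/N_sat = 0.007312
ln(1 - N/N_sat) = -4.918238
t = -ln(1 - N/N_sat) / k = -(-4.918238) / 0.372 = 13.22 days

13.22


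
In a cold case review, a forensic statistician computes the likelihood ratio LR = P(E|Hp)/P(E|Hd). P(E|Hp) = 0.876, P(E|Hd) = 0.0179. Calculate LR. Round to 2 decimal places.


Likelihood ratio calculation:
LR = P(E|Hp) / P(E|Hd)
LR = 0.876 / 0.0179
LR = 48.94

48.94


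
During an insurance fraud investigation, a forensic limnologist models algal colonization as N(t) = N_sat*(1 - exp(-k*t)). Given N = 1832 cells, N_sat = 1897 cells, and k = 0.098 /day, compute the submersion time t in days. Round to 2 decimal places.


PMSI from diatom colonization curve:
N / N_sat = 1832 / 1897 = 0.965735
1 - N/N_sat = 0.034265
ln(1 - N/N_sat) = -3.373631
t = -ln(1 - N/N_sat) / k = -(-3.373631) / 0.098 = 34.42 days

34.42


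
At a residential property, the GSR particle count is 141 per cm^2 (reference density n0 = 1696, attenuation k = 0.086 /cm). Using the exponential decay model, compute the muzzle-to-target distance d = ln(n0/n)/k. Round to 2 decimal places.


GSR distance calculation:
n0/n = 1696 / 141 = 12.028369
ln(n0/n) = 2.487268
d = 2.487268 / 0.086 = 28.92 cm

28.92


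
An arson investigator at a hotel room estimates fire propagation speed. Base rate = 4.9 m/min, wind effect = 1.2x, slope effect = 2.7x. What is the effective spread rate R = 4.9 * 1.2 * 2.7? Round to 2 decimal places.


Fire spread rate calculation:
R = R0 * wind_factor * slope_factor
= 4.9 * 1.2 * 2.7
= 5.88 * 2.7
= 15.88 m/min

15.88


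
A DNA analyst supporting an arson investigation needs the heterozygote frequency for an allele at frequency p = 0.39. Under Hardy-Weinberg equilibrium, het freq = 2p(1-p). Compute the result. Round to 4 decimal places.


Hardy-Weinberg heterozygote frequency:
q = 1 - p = 1 - 0.39 = 0.61
2pq = 2 * 0.39 * 0.61 = 0.4758

0.4758


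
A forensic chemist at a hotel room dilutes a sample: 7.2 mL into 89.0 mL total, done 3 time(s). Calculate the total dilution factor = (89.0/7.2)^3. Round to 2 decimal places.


Dilution factor calculation:
Single dilution = V_total / V_sample = 89.0 / 7.2 ≈ 12.361111
Number of dilutions = 3
Total DF = (89.0 / 7.2)^3 (full precision, rounded at the end) = 1888.74

1888.74


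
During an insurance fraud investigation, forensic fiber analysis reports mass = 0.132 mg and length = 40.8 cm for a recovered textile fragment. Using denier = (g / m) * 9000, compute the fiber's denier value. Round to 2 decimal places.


Denier calculation:
Mass in grams = 0.132 mg / 1000 = 0.000132 g
Length in meters = 40.8 cm / 100 = 0.408 m
Linear density = mass / length = 0.000132 / 0.408 = 0.00032353 g/m
Denier = (g/m) * 9000 = 0.00032353 * 9000 = 2.91

2.91


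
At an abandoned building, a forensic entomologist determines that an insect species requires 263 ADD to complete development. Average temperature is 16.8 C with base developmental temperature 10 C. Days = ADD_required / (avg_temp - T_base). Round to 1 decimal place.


Insect development time:
Effective temperature = avg_temp - T_base = 16.8 - 10 = 6.8 C
Days = ADD / effective_temp = 263 / 6.8 = 38.7 days

38.7


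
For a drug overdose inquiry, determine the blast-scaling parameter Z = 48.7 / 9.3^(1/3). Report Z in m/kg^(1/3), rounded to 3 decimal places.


Scaled distance calculation:
W^(1/3) = 9.3^(1/3) = 2.102944
Z = R / W^(1/3) = 48.7 / 2.102944
Z = 23.158 m/kg^(1/3)

23.158


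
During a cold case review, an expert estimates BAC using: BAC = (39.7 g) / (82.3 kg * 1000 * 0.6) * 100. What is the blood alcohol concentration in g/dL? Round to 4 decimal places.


Applying the Widmark formula:
BAC = (dose_g / (body_wt * 1000 * r)) * 100
Denominator = 82.3 * 1000 * 0.6 = 49380
BAC = (39.7 / 49380) * 100
BAC = 0.0804 g/dL

0.0804


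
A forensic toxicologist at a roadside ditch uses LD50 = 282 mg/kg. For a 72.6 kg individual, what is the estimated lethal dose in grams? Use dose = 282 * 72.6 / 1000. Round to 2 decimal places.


Lethal dose calculation:
Lethal dose = LD50 * body_weight / 1000
= 282 * 72.6 / 1000
= 20473.2 / 1000
= 20.47 g

20.47
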